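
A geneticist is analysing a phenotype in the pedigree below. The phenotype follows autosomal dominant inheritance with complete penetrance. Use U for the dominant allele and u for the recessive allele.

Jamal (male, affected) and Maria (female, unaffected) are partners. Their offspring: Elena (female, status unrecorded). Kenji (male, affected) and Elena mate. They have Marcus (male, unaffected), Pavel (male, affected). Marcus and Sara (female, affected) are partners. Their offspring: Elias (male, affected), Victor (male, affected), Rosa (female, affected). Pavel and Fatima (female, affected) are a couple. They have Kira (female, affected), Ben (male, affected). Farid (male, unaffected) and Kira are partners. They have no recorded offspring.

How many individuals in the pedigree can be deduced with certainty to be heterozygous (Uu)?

Obligate heterozygotes: Kenji is affected so carries U and passed u to Marcus (uu), so Kenji is Uu; Elias is affected so carries U and received u from Marcus (uu), so Elias is Uu; Victor is affected so carries U and received u from Marcus (uu), so Victor is Uu; Rosa is affected so carries U and received u from Marcus (uu), so Rosa is Uu.
Every other individual is either homozygous by phenotype or has at least one consistent homozygous assignment, so the count is 4.

4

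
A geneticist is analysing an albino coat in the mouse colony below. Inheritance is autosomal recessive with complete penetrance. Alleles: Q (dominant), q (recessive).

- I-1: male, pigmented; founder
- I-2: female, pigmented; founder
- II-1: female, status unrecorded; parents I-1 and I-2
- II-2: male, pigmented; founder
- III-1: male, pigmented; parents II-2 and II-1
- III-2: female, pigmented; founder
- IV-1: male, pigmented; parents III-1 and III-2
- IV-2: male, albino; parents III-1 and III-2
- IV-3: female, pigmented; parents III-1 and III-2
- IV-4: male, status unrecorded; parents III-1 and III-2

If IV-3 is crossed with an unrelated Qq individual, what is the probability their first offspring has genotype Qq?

III-1 is pigmented so carries Q and passed q to IV-2 (qq), so III-1 is Qq.
III-2 is pigmented so carries Q and passed q to IV-2 (qq), so III-2 is Qq.
IV-3 is a pigmented offspring of III-1 (Qq) × III-2 (Qq), whose cross gives 1/4 QQ : 1/2 Qq : 1/4 qq; conditioning on being pigmented, IV-3 is QQ with probability 1/3, Qq with probability 2/3.
Summing over parental genotype combinations, P(offspring has genotype Qq) = 1/3·1/2 + 2/3·1/2 = 1/2.

1/2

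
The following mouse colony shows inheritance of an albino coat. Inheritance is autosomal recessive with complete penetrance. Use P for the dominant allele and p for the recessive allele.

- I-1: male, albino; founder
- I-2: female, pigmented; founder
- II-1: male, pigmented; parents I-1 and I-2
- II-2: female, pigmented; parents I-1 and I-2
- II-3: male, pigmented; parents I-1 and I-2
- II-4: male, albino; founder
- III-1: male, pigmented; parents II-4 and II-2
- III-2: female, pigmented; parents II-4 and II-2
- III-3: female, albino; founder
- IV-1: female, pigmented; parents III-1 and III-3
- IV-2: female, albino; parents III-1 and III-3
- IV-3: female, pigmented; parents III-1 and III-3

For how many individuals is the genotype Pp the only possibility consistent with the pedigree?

Obligate heterozygotes: II-1 is pigmented so carries P and received p from I-1 (pp), so II-1 is Pp; II-2 is pigmented so carries P and received p from I-1 (pp), so II-2 is Pp; II-3 is pigmented so carries P and received p from I-1 (pp), so II-3 is Pp; III-1 is pigmented so carries P and received p from II-4 (pp), so III-1 is Pp; III-2 is pigmented so carries P and received p from II-4 (pp), so III-2 is Pp; IV-1 is pigmented so carries P and received p from III-3 (pp), so IV-1 is Pp; IV-3 is pigmented so carries P and received p from III-3 (pp), so IV-3 is Pp.
Every other individual is either homozygous by phenotype or has at least one consistent homozygous assignment, so the count is 7.

7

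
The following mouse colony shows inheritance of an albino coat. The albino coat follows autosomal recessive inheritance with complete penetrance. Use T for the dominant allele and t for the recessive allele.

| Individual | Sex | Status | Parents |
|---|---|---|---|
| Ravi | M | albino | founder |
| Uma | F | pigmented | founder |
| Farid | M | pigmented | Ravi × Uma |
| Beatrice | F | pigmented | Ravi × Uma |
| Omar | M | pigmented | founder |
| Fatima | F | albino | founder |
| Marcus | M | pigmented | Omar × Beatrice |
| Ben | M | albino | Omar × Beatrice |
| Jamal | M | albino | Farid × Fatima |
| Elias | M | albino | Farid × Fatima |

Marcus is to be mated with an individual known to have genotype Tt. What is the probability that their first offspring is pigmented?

5/6

Omar is pigmented so carries T and passed t to Ben (tt), so Omar is Tt.
Beatrice is pigmented so carries T and received t from Ravi (tt), so Beatrice is Tt.
Marcus is a pigmented offspring of Omar (Tt) × Beatrice (Tt), whose cross gives 1/4 TT : 1/2 Tt : 1/4 tt; conditioning on being pigmented, Marcus is TT with probability 1/3, Tt with probability 2/3.
Summing over parental genotype combinations, P(offspring is pigmented) = 1/3·1 + 2/3·3/4 = 5/6.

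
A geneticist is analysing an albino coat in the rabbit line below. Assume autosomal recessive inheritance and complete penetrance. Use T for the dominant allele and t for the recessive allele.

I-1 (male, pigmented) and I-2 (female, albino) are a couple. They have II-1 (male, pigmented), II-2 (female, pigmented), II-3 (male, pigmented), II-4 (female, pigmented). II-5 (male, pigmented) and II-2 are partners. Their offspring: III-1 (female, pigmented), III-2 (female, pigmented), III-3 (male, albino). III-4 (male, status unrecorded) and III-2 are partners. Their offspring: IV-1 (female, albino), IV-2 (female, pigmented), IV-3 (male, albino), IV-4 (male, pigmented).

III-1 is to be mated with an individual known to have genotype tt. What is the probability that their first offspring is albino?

II-5 is pigmented so carries T and passed t to III-3 (tt), so II-5 is Tt.
II-2 is pigmented so carries T and received t from I-2 (tt), so II-2 is Tt.
III-1 is a pigmented offspring of II-5 (Tt) × II-2 (Tt), whose cross gives 1/4 TT : 1/2 Tt : 1/4 tt; conditioning on being pigmented, III-1 is TT with probability 1/3, Tt with probability 2/3.
Summing over parental genotype combinations, P(offspring is albino) = 2/3·1/2 = 1/3.

1/3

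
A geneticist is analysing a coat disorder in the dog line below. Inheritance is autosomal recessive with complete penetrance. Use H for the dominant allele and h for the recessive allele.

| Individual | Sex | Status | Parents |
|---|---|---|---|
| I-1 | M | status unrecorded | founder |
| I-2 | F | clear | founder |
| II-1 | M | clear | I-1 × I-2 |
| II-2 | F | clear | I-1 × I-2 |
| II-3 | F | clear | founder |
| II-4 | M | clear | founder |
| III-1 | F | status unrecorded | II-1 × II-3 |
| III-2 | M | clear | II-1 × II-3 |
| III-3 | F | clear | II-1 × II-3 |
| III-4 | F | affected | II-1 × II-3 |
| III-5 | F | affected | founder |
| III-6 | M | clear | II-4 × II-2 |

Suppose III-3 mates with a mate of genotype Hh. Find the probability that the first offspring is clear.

II-1 is clear so carries H and passed h to III-4 (hh), so II-1 is Hh.
II-3 is clear so carries H and passed h to III-4 (hh), so II-3 is Hh.
III-3 is a clear offspring of II-1 (Hh) × II-3 (Hh), whose cross gives 1/4 HH : 1/2 Hh : 1/4 hh; conditioning on being clear, III-3 is HH with probability 1/3, Hh with probability 2/3.
Summing over parental genotype combinations, P(offspring is clear) = 1/3·1 + 2/3·3/4 = 5/6.

5/6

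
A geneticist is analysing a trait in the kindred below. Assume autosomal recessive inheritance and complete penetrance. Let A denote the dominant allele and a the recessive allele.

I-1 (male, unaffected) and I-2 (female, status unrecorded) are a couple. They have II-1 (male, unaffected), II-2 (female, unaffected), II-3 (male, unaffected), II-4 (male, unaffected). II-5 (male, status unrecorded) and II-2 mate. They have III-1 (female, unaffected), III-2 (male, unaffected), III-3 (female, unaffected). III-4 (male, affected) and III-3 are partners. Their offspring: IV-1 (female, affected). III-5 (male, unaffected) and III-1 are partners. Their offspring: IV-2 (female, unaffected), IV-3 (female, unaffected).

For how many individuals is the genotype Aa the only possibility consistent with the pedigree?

1

Obligate heterozygotes: III-3 is unaffected so carries A and passed a to IV-1 (aa), so III-3 is Aa.
Every other individual is either homozygous by phenotype or has at least one consistent homozygous assignment, so the count is 1.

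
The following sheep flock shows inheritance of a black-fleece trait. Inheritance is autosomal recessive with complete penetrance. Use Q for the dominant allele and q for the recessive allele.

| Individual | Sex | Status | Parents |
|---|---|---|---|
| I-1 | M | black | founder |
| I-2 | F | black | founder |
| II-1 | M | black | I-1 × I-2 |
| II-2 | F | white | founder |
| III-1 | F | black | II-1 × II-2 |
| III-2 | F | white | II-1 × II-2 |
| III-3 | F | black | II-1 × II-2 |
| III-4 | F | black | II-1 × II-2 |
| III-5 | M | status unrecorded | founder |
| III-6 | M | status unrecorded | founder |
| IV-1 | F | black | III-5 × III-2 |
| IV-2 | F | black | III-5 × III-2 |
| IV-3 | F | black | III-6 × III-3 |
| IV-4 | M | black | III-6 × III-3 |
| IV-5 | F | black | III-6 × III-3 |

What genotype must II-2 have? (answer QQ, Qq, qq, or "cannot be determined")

From phenotype alone, II-2 is QQ or Qq.
II-2 is white so carries Q and passed q to III-1 (qq), so II-2 is Qq.

Qq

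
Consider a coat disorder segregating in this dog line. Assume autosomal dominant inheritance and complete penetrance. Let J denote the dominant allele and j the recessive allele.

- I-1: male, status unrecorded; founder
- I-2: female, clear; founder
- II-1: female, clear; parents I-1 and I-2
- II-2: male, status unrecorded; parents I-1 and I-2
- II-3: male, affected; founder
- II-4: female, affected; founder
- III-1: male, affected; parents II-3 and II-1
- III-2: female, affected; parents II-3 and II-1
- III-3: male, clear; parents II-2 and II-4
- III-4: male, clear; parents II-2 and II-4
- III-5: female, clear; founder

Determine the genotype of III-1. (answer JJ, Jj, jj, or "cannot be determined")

From phenotype alone, III-1 is JJ or Jj.
III-1 is affected so carries J and received j from II-1 (jj), so III-1 is Jj.

Jj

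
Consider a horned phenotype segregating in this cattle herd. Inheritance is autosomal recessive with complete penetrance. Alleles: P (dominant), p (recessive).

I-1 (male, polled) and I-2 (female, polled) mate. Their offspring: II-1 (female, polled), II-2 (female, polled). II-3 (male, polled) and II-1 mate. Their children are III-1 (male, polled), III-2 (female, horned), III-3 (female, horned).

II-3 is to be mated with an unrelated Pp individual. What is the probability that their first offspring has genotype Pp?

1/2

II-3 is polled so carries P and passed p to III-2 (pp), so II-3 is Pp.
The cross gives 1/4 PP : 1/2 Pp : 1/4 pp, so P(offspring has genotype Pp) = 1/2.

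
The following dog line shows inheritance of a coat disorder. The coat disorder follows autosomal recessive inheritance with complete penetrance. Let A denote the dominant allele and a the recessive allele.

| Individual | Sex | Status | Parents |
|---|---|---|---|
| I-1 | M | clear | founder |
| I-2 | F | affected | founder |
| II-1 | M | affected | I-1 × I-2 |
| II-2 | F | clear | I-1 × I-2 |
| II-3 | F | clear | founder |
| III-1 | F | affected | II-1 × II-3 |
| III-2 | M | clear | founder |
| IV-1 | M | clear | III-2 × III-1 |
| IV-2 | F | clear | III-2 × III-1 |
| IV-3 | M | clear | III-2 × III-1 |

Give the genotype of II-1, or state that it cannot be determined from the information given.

II-1 is affected, so II-1 is aa.

aa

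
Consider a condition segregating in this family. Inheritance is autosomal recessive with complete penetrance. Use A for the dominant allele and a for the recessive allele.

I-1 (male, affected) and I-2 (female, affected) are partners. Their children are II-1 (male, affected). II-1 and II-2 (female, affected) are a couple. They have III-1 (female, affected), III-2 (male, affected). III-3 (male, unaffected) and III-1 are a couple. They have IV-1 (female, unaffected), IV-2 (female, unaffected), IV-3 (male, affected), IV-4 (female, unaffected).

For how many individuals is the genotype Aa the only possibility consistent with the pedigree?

Obligate heterozygotes: III-3 is unaffected so carries A and passed a to IV-3 (aa), so III-3 is Aa; IV-1 is unaffected so carries A and received a from III-1 (aa), so IV-1 is Aa; IV-2 is unaffected so carries A and received a from III-1 (aa), so IV-2 is Aa; IV-4 is unaffected so carries A and received a from III-1 (aa), so IV-4 is Aa.
Every other individual is either homozygous by phenotype or has at least one consistent homozygous assignment, so the count is 4.

4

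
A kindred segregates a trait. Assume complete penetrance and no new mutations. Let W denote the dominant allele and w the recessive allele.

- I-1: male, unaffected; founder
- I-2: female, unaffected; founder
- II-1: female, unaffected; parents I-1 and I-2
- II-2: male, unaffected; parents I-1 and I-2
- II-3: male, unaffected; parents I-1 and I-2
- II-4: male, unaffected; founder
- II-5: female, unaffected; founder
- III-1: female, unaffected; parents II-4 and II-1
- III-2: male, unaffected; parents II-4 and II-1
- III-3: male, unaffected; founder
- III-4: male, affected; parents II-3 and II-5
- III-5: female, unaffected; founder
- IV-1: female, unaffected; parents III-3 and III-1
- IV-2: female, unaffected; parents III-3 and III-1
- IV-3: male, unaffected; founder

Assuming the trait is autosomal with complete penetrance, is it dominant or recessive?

II-3 and II-5 are both unaffected yet have an affected child III-4. Under dominance, an affected child requires at least one affected parent, so the trait cannot be dominant.

recessive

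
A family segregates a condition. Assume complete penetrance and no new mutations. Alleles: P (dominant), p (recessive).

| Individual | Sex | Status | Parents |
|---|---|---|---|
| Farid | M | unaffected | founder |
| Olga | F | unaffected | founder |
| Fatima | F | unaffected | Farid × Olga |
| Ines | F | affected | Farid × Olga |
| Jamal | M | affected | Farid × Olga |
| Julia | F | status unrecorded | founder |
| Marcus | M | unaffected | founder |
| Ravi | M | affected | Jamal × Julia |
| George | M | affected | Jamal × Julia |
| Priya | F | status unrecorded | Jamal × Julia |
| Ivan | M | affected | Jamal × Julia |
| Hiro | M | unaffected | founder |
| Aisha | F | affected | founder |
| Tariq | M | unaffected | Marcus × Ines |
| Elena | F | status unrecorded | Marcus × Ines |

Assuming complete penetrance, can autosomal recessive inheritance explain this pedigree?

A consistent assignment under autosomal recessive exists: Farid Pp, Olga Pp, Fatima PP, Ines pp, Jamal pp, Julia Pp, Marcus PP, Ravi pp, George pp, Priya Pp, Ivan pp, Hiro PP, Aisha pp, Tariq Pp, Elena Pp.
In this assignment every recorded phenotype matches its genotype and every non-founder's genotype is obtainable from its parents' genotypes, so the pedigree is consistent.

Yes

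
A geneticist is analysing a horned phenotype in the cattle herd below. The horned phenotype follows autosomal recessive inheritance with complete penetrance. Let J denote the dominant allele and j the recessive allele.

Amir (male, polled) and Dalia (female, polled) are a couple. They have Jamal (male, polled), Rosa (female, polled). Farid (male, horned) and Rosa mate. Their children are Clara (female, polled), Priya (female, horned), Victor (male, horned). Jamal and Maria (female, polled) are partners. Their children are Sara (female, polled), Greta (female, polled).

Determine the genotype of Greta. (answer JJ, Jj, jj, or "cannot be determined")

Greta's phenotype allows JJ or Jj, and no parent or child forces a single allele at both positions; consistent genotype assignments exist with Greta as JJ or Jj.

cannot be determined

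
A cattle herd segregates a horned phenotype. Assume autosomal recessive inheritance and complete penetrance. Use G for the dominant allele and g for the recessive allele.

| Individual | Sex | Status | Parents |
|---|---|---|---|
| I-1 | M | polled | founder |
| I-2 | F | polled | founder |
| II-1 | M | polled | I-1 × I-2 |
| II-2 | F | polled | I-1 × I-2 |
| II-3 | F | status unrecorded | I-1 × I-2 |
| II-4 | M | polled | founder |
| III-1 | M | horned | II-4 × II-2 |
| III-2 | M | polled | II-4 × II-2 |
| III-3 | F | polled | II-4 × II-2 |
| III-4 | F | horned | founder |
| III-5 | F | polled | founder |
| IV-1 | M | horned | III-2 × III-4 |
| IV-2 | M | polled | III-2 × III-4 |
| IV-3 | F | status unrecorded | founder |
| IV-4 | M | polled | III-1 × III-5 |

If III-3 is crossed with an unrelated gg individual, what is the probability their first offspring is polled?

2/3

II-4 is polled so carries G and passed g to III-1 (gg), so II-4 is Gg.
II-2 is polled so carries G and passed g to III-1 (gg), so II-2 is Gg.
III-3 is a polled offspring of II-4 (Gg) × II-2 (Gg), whose cross gives 1/4 GG : 1/2 Gg : 1/4 gg; conditioning on being polled, III-3 is GG with probability 1/3, Gg with probability 2/3.
Summing over parental genotype combinations, P(offspring is polled) = 1/3·1 + 2/3·1/2 = 2/3.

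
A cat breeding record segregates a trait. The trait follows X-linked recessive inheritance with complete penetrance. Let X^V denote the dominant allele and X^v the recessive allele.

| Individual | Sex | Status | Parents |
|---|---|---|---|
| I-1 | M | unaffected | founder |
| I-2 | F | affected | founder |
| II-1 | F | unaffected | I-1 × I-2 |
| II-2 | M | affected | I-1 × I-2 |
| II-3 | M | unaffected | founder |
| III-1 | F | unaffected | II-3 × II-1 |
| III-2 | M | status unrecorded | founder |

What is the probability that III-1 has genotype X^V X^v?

1/2

II-3 is unaffected, so II-3 is X^V Y.
II-1 is unaffected so carries V and received v from I-2 (X^v X^v), so II-1 is X^V X^v.
Their cross gives offspring ratios 1/2 X^V X^V : 1/2 X^V X^v. Conditioning on III-1 being unaffected, P(X^V X^v) = 1/2 / 1 = 1/2.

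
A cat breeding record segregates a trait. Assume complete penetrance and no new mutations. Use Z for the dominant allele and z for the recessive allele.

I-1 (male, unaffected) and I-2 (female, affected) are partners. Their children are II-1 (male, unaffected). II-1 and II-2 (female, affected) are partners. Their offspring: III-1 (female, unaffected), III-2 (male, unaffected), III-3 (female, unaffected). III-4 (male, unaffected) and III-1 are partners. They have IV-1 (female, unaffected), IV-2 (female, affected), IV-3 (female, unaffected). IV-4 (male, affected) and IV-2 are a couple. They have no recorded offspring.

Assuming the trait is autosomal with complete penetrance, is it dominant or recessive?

III-4 and III-1 are both unaffected yet have an affected child IV-2. Under dominance, an affected child requires at least one affected parent, so the trait cannot be dominant.

recessive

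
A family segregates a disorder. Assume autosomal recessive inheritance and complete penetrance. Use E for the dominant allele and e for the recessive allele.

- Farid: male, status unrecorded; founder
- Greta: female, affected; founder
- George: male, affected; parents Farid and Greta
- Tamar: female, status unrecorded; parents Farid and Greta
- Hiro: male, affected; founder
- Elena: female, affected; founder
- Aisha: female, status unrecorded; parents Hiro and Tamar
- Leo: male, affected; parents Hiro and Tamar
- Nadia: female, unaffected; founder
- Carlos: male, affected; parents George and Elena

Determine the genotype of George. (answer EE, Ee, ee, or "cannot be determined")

George is affected, so George is ee.

ee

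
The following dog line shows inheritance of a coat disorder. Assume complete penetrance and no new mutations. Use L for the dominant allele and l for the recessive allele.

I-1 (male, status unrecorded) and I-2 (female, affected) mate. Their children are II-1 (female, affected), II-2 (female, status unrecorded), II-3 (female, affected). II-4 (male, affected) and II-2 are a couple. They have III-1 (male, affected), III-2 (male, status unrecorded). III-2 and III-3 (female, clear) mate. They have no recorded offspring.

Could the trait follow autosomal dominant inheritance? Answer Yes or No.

A consistent assignment under autosomal dominant exists: I-1 LL, I-2 LL, II-1 LL, II-2 LL, II-3 LL, II-4 LL, III-1 LL, III-2 LL, III-3 ll.
In this assignment every recorded phenotype matches its genotype and every non-founder's genotype is obtainable from its parents' genotypes, so the pedigree is consistent.

Yes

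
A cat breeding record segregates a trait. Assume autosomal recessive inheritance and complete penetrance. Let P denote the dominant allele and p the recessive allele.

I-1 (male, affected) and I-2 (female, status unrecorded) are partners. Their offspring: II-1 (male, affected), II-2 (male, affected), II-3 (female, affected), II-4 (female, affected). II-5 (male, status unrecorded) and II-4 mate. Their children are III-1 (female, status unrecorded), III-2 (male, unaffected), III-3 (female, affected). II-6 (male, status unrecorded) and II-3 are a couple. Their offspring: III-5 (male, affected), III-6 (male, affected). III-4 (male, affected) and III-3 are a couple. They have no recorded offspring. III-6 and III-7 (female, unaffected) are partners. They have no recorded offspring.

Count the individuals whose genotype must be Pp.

Obligate heterozygotes: II-5 passed P to III-2 (Pp, whose p came from II-4) and passed p to III-3 (pp), so II-5 is Pp; III-2 is unaffected so carries P and received p from II-4 (pp), so III-2 is Pp.
Every other individual is either homozygous by phenotype or has at least one consistent homozygous assignment, so the count is 2.

2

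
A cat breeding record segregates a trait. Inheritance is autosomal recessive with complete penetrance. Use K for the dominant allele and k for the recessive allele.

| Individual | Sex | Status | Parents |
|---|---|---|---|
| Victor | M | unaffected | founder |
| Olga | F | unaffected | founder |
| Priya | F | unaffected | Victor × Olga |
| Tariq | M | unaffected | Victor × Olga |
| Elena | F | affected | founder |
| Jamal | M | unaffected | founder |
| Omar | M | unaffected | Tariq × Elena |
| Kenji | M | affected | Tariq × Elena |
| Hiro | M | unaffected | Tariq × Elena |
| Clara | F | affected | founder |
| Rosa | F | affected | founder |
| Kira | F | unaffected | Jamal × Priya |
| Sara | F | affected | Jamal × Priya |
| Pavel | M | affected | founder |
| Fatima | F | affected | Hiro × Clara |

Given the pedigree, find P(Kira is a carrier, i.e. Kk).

2/3

Jamal is unaffected so carries K and passed k to Sara (kk), so Jamal is Kk.
Priya is unaffected so carries K and passed k to Sara (kk), so Priya is Kk.
Their cross gives offspring ratios 1/4 KK : 1/2 Kk : 1/4 kk. Conditioning on Kira being unaffected, P(Kk) = 1/2 / 3/4 = 2/3.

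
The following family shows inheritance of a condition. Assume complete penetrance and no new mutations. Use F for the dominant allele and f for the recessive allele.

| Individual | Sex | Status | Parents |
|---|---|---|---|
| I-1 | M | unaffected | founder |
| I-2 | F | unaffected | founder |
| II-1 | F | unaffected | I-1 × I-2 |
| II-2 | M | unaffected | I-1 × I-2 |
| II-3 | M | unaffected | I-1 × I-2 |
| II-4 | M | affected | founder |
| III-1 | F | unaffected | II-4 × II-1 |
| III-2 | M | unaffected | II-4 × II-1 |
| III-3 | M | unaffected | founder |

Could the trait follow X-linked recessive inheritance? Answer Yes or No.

A consistent assignment under X-linked recessive exists: I-1 X^F Y, I-2 X^F X^F, II-1 X^F X^F, II-2 X^F Y, II-3 X^F Y, II-4 X^f Y, III-1 X^F X^f, III-2 X^F Y, III-3 X^F Y.
In this assignment every recorded phenotype matches its genotype and every non-founder's genotype is obtainable from its parents' genotypes, so the pedigree is consistent.

Yes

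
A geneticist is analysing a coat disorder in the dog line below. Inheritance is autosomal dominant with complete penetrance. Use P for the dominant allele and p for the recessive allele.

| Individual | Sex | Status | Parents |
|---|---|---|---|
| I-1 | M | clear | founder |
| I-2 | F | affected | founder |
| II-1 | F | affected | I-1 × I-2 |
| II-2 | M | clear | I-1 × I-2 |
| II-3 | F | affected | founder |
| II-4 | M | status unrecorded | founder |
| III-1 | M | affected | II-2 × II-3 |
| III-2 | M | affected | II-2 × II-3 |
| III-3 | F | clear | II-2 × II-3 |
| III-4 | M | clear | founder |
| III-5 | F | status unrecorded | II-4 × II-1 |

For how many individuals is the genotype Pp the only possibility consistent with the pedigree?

5

Obligate heterozygotes: I-2 is affected so carries P and passed p to II-2 (pp), so I-2 is Pp; II-1 is affected so carries P and received p from I-1 (pp), so II-1 is Pp; II-3 is affected so carries P and passed p to III-3 (pp), so II-3 is Pp; III-1 is affected so carries P and received p from II-2 (pp), so III-1 is Pp; III-2 is affected so carries P and received p from II-2 (pp), so III-2 is Pp.
Every other individual is either homozygous by phenotype or has at least one consistent homozygous assignment, so the count is 5.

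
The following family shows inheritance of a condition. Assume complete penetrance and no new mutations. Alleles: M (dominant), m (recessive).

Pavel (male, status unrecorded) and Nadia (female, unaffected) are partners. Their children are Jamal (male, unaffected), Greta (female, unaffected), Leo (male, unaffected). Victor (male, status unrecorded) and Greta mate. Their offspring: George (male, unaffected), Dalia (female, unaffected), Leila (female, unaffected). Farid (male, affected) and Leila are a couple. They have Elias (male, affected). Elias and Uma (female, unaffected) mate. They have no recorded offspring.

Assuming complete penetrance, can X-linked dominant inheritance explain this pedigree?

Under X-linked dominant, Elias (affected, male) cannot arise from Farid (affected) × Leila (unaffected).

No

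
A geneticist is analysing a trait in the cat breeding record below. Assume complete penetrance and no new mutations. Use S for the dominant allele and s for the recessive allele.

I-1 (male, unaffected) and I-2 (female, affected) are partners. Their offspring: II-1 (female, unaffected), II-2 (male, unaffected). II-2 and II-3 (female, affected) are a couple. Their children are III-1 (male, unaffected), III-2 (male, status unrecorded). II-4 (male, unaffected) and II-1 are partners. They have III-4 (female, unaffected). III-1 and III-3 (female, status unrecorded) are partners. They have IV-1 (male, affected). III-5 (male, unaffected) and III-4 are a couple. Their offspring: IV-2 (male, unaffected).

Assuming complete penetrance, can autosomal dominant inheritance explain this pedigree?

A consistent assignment under autosomal dominant exists: I-1 ss, I-2 Ss, II-1 ss, II-2 ss, II-3 Ss, II-4 ss, III-1 ss, III-2 Ss, III-3 SS, III-4 ss, III-5 ss, IV-1 Ss, IV-2 ss.
In this assignment every recorded phenotype matches its genotype and every non-founder's genotype is obtainable from its parents' genotypes, so the pedigree is consistent.

Yes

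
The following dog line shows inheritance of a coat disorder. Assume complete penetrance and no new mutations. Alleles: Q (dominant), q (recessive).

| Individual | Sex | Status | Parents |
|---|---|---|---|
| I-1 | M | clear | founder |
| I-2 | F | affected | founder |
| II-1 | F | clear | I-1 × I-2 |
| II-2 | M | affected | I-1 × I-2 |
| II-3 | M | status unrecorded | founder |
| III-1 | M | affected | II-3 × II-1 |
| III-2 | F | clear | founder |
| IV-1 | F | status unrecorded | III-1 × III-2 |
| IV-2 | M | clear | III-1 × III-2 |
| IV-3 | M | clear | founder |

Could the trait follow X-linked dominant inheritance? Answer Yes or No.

No

Under X-linked dominant, III-1 (affected, male) cannot arise from II-3 (unrecorded) × II-1 (clear).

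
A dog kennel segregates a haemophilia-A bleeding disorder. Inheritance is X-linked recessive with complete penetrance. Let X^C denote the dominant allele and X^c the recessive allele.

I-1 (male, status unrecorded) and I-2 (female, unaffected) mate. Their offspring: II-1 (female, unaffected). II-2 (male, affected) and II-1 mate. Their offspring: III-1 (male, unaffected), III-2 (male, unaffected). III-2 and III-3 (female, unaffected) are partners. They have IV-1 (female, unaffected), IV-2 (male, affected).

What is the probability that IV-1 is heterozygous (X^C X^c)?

1/2

III-2 is unaffected, so III-2 is X^C Y.
III-3 is unaffected so carries C and passed c to IV-2 (X^c Y), so III-3 is X^C X^c.
Their cross gives offspring ratios 1/2 X^C X^C : 1/2 X^C X^c. Conditioning on IV-1 being unaffected, P(X^C X^c) = 1/2 / 1 = 1/2.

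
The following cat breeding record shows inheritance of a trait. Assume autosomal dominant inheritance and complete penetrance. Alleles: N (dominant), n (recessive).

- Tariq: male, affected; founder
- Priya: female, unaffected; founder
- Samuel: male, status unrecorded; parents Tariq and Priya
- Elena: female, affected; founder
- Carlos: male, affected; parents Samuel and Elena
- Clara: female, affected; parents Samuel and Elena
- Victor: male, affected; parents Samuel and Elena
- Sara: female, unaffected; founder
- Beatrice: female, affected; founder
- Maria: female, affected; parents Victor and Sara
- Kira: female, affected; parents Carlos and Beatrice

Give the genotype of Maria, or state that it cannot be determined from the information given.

From phenotype alone, Maria is NN or Nn.
Maria is affected so carries N and received n from Sara (nn), so Maria is Nn.

Nn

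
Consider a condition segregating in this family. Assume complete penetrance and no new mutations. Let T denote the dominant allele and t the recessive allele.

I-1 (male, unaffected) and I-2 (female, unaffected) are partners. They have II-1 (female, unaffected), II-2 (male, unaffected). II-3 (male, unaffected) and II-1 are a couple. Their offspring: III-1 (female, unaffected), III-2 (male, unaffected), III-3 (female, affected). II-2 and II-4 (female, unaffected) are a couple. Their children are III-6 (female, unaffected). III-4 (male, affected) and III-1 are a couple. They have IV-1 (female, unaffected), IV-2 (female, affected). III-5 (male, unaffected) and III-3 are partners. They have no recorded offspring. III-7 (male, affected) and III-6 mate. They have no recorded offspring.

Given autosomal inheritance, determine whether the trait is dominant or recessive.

II-3 and II-1 are both unaffected yet have an affected child III-3. Under dominance, an affected child requires at least one affected parent, so the trait cannot be dominant.

recessive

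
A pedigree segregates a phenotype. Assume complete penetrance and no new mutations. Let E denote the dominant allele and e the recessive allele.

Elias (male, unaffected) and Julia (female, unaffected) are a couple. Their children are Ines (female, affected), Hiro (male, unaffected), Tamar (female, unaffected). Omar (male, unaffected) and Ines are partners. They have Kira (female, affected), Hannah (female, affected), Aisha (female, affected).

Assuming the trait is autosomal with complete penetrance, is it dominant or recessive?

Elias and Julia are both unaffected yet have an affected child Ines. Under dominance, an affected child requires at least one affected parent, so the trait cannot be dominant.

recessive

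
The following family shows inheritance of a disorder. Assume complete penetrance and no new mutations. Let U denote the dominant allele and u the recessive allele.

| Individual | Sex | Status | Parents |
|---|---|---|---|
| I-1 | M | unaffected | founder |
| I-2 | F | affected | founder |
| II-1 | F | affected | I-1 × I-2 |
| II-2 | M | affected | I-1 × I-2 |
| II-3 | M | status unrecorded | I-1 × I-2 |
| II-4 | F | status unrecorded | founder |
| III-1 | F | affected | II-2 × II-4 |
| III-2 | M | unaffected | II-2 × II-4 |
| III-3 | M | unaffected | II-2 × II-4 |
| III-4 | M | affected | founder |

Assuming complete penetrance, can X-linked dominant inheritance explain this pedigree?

Yes

A consistent assignment under X-linked dominant exists: I-1 X^u Y, I-2 X^U X^U, II-1 X^U X^u, II-2 X^U Y, II-3 X^U Y, II-4 X^U X^u, III-1 X^U X^U, III-2 X^u Y, III-3 X^u Y, III-4 X^U Y.
In this assignment every recorded phenotype matches its genotype and every non-founder's genotype is obtainable from its parents' genotypes, so the pedigree is consistent.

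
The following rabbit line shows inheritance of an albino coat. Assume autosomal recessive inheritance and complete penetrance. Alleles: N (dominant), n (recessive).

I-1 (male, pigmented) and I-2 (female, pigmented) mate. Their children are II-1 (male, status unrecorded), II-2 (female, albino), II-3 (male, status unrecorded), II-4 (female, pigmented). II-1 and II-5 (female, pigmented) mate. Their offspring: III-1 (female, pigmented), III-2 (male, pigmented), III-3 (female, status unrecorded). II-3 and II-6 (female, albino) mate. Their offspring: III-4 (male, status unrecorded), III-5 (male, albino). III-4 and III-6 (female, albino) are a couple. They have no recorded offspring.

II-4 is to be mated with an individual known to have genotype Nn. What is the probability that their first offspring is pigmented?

5/6

I-1 is pigmented so carries N and passed n to II-2 (nn), so I-1 is Nn.
I-2 is pigmented so carries N and passed n to II-2 (nn), so I-2 is Nn.
II-4 is a pigmented offspring of I-1 (Nn) × I-2 (Nn), whose cross gives 1/4 NN : 1/2 Nn : 1/4 nn; conditioning on being pigmented, II-4 is NN with probability 1/3, Nn with probability 2/3.
Summing over parental genotype combinations, P(offspring is pigmented) = 1/3·1 + 2/3·3/4 = 5/6.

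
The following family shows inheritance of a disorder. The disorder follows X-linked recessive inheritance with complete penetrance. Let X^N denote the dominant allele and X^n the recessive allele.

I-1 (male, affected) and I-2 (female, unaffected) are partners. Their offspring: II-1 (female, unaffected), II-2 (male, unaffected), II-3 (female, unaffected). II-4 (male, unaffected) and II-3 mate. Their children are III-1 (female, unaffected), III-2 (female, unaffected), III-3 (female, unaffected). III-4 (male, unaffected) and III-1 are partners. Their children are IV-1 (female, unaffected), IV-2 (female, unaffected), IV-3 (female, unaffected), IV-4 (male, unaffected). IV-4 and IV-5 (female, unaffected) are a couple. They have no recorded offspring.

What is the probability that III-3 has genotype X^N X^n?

II-4 is unaffected, so II-4 is X^N Y.
II-3 is unaffected so carries N and received n from I-1 (X^n Y), so II-3 is X^N X^n.
Their cross gives offspring ratios 1/2 X^N X^N : 1/2 X^N X^n. Conditioning on III-3 being unaffected, P(X^N X^n) = 1/2 / 1 = 1/2.

1/2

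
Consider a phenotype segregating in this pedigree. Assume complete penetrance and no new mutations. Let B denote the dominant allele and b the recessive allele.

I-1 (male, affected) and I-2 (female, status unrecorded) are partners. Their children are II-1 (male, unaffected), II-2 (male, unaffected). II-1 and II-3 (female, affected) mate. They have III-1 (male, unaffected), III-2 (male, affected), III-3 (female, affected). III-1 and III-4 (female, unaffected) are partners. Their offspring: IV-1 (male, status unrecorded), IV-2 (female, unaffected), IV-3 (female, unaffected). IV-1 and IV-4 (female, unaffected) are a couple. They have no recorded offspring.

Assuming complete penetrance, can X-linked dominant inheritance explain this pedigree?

A consistent assignment under X-linked dominant exists: I-1 X^B Y, I-2 X^B X^b, II-1 X^b Y, II-2 X^b Y, II-3 X^B X^b, III-1 X^b Y, III-2 X^B Y, III-3 X^B X^b, III-4 X^b X^b, IV-1 X^b Y, IV-2 X^b X^b, IV-3 X^b X^b, IV-4 X^b X^b.
In this assignment every recorded phenotype matches its genotype and every non-founder's genotype is obtainable from its parents' genotypes, so the pedigree is consistent.

Yes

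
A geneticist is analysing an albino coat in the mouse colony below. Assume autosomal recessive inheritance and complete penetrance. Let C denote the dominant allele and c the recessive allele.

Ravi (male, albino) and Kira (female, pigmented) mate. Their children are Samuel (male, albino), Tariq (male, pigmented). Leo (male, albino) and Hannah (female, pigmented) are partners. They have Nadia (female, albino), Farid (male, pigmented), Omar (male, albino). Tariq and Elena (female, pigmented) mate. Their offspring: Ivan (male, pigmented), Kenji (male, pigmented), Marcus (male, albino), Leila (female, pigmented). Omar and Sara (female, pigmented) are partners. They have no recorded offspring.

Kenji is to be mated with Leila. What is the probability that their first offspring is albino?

1/9

Tariq is pigmented so carries C and received c from Ravi (cc), so Tariq is Cc.
Elena is pigmented so carries C and passed c to Marcus (cc), so Elena is Cc.
Kenji is a pigmented offspring of Tariq (Cc) × Elena (Cc), whose cross gives 1/4 CC : 1/2 Cc : 1/4 cc; conditioning on being pigmented, Kenji is CC with probability 1/3, Cc with probability 2/3.
Leila is a pigmented offspring of Tariq (Cc) × Elena (Cc), whose cross gives 1/4 CC : 1/2 Cc : 1/4 cc; conditioning on being pigmented, Leila is CC with probability 1/3, Cc with probability 2/3.
Summing over parental genotype combinations, P(offspring is albino) = 4/9·1/4 = 1/9.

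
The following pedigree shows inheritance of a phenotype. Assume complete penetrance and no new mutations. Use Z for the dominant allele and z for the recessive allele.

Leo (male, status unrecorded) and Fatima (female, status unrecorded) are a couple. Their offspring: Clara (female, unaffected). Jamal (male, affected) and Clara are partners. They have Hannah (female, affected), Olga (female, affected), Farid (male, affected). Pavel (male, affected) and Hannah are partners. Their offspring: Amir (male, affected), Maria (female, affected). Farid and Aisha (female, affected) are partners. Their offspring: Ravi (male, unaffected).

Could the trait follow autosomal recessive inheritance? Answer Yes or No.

No

Under autosomal recessive, Ravi (unaffected, male) cannot arise from Farid (affected) × Aisha (affected).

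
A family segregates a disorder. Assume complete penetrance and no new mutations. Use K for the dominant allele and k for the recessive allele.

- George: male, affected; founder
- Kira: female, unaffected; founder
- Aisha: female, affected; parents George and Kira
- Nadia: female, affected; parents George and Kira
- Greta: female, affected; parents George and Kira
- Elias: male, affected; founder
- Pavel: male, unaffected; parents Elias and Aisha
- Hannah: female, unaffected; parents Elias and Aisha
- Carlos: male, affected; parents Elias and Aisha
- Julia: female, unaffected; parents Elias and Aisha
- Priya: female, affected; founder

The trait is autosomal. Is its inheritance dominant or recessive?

dominant

Elias and Aisha are both affected yet have an unaffected child Pavel. Under a recessive model two affected parents are homozygous and every child would be affected, so the trait cannot be recessive.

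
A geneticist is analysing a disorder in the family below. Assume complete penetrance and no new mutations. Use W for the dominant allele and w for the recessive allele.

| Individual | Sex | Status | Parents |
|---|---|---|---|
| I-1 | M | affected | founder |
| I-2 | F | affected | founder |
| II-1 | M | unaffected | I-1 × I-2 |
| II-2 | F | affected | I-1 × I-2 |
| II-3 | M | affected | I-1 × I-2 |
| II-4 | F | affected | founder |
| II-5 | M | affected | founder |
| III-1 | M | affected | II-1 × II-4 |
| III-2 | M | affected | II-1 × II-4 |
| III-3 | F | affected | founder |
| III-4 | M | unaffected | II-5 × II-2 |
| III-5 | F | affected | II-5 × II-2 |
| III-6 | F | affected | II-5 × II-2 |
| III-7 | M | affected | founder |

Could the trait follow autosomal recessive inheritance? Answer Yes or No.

No

Under autosomal recessive, II-1 (unaffected, male) cannot arise from I-1 (affected) × I-2 (affected).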